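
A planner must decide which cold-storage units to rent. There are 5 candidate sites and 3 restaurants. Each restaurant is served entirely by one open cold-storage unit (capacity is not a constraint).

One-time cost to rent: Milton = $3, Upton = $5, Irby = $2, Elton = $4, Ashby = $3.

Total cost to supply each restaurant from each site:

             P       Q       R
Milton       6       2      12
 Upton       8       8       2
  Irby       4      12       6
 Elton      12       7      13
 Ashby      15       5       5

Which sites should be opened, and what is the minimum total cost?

Open Milton and Irby; minimum total cost 17.

For any fixed open set, each restaurant goes to its cheapest open site; total = fixed + service.
{Milton, Irby}: P→Irby 4, Q→Milton 2, R→Irby 6. Service 12; fixed 5; total 17.
{Milton, Upton}: P→Milton 6, Q→Milton 2, R→Upton 2. Service 10; fixed 8; total 18.
{Milton, Upton, Irby}: P→Irby 4, Q→Milton 2, R→Upton 2. Service 8; fixed 10; total 18.
{Milton, Upton, Irby, Elton, Ashby}: P→Irby 4, Q→Milton 2, R→Upton 2. Service 8; fixed 17; total 25.
No other subset beats 17.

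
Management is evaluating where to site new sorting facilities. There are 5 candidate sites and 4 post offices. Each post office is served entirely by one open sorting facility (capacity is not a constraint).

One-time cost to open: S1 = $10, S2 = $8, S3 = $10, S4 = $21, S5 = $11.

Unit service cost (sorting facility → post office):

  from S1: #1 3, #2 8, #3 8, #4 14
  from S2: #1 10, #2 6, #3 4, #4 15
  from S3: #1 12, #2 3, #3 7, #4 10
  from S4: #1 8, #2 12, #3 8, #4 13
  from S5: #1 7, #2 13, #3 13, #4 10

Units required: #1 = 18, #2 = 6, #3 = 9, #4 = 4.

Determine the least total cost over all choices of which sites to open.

Minimum total cost: 176

For any fixed open set, each post office goes to its cheapest open site; total = fixed + service.
{S1, S2, S3}: #1→S1 3·18=54, #2→S3 3·6=18, #3→S2 4·9=36, #4→S3 10·4=40. Service 148; fixed 28; total 176.
{S1, S2, S3, S5}: service 148 + fixed 39 = 187
{S1, S2, S5}: service 166 + fixed 29 = 195
{S1, S2, S3, S4, S5}: #1→S1 3·18=54, #2→S3 3·6=18, #3→S2 4·9=36, #4→S3 10·4=40. Service 148; fixed 60; total 208.
No other subset beats 176.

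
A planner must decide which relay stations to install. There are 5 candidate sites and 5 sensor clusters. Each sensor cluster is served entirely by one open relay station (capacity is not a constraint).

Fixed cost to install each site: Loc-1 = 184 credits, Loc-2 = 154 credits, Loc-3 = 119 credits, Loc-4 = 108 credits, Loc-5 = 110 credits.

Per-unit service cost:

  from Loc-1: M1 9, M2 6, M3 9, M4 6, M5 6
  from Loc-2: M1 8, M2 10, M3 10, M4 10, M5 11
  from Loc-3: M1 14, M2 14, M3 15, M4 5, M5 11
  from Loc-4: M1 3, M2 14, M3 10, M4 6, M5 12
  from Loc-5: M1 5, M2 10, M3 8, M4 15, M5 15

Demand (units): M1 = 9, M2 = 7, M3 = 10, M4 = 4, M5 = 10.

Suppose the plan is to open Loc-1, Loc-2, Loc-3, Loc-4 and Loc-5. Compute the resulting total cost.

Each sensor cluster is assigned to its cheapest site among the open ones.
{Loc-1, Loc-2, Loc-3, Loc-4, Loc-5}: M1→Loc-4 3·9=27, M2→Loc-1 6·7=42, M3→Loc-5 8·10=80, M4→Loc-3 5·4=20, M5→Loc-1 6·10=60. Service 229; fixed 675; total 904.

Total cost: 904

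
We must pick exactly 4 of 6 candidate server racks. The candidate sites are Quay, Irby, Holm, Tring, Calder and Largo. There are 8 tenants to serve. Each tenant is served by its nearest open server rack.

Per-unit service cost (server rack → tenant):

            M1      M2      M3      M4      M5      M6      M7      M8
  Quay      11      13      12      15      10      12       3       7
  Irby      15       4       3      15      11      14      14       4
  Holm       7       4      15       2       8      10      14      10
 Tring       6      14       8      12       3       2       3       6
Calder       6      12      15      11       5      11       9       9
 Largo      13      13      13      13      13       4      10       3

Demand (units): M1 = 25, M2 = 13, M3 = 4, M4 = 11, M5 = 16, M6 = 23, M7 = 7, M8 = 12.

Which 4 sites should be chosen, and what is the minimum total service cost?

With exactly 4 open, each tenant uses its cheapest among the chosen.
{Irby, Holm, Tring, Largo}: M1→Tring 6·25=150, M2→Irby 4·13=52, M3→Irby 3·4=12, M4→Holm 2·11=22, M5→Tring 3·16=48, M6→Tring 2·23=46, M7→Tring 3·7=21, M8→Largo 3·12=36. Service cost 387.
{Quay, Irby, Holm, Tring}: service cost 399
{Irby, Holm, Tring, Calder}: service cost 399
Among all 15 size-4 choices, {Irby, Holm, Tring, Largo} is lowest.

Choose Irby, Holm, Tring and Largo; total service cost 387.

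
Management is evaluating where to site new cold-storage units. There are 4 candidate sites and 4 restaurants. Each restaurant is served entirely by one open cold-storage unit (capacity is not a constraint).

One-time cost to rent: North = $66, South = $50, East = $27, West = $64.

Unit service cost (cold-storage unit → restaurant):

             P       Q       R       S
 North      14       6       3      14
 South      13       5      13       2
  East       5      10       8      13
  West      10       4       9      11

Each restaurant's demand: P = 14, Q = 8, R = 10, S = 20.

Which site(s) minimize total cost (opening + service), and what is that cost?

For any fixed open set, each restaurant goes to its cheapest open site; total = fixed + service.
{South, East}: P→East 5·14=70, Q→South 5·8=40, R→East 8·10=80, S→South 2·20=40. Service 230; fixed 77; total 307.
{North, South, East}: service 180 + fixed 143 = 323
{South, East, West}: P→East 5·14=70, Q→West 4·8=32, R→East 8·10=80, S→South 2·20=40. Service 222; fixed 141; total 363.
{North, South, East, West}: service 172 + fixed 207 = 379
No other subset beats 307.

Open South and East; minimum total cost 307.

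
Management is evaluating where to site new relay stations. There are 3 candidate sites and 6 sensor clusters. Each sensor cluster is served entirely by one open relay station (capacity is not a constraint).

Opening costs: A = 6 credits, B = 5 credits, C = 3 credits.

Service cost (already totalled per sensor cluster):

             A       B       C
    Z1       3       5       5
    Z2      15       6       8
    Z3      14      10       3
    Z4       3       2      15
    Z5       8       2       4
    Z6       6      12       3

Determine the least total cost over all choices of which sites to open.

For any fixed open set, each sensor cluster goes to its cheapest open site; total = fixed + service.
{B, C}: Z1→B 5, Z2→B 6, Z3→C 3, Z4→B 2, Z5→B 2, Z6→C 3. Service 21; fixed 8; total 29.
{A, B, C}: service 19 + fixed 14 = 33
{A, C}: service 24 + fixed 9 = 33
{C}: service 38 + fixed 3 = 41
No other subset beats 29.

Minimum total cost: 29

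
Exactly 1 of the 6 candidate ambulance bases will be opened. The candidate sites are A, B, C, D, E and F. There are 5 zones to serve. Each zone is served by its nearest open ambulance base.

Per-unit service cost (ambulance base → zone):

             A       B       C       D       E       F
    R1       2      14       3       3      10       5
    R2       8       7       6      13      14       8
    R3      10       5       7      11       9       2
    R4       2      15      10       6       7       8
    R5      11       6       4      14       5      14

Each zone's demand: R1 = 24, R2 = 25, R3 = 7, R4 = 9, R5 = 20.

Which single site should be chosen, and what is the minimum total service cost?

With exactly 1 open, each zone uses its cheapest among the chosen.
{C}: R1→C 3·24=72, R2→C 6·25=150, R3→C 7·7=49, R4→C 10·9=90, R5→C 4·20=80. Service cost 441.
{A}: service cost 556
{F}: service cost 686
Among all 6 size-1 choices, {C} is lowest.

Choose C only; total service cost 441.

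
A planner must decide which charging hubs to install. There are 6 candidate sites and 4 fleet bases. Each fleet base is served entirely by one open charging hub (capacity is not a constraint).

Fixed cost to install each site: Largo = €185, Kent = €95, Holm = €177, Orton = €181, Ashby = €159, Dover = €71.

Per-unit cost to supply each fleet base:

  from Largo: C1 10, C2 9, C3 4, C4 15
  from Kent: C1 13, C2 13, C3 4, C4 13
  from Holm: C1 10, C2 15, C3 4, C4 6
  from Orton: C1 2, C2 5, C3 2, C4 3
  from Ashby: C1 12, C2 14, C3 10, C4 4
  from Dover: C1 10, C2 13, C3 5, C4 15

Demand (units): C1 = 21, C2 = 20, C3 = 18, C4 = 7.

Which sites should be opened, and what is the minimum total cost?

Open Orton only; minimum total cost 380.

For any fixed open set, each fleet base goes to its cheapest open site; total = fixed + service.
{Orton}: C1→Orton 2·21=42, C2→Orton 5·20=100, C3→Orton 2·18=36, C4→Orton 3·7=21. Service 199; fixed 181; total 380.
{Orton, Dover}: C1→Orton 2·21=42, C2→Orton 5·20=100, C3→Orton 2·18=36, C4→Orton 3·7=21. Service 199; fixed 252; total 451.
{Kent, Orton}: service 199 + fixed 276 = 475
{Largo, Kent, Holm, Orton, Ashby, Dover}: C1→Orton 2·21=42, C2→Orton 5·20=100, C3→Orton 2·18=36, C4→Orton 3·7=21. Service 199; fixed 868; total 1067.
No other subset beats 380.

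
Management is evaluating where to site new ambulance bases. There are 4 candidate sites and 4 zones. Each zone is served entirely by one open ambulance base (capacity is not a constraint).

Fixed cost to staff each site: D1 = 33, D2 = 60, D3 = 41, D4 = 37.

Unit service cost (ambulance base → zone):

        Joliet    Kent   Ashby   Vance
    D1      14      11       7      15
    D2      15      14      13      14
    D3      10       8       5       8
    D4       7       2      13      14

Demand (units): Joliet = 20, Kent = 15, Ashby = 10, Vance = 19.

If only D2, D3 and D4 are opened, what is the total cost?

Total cost: 510

Each zone is assigned to its cheapest site among the open ones.
{D2, D3, D4}: Joliet→D4 7·20=140, Kent→D4 2·15=30, Ashby→D3 5·10=50, Vance→D3 8·19=152. Service 372; fixed 138; total 510.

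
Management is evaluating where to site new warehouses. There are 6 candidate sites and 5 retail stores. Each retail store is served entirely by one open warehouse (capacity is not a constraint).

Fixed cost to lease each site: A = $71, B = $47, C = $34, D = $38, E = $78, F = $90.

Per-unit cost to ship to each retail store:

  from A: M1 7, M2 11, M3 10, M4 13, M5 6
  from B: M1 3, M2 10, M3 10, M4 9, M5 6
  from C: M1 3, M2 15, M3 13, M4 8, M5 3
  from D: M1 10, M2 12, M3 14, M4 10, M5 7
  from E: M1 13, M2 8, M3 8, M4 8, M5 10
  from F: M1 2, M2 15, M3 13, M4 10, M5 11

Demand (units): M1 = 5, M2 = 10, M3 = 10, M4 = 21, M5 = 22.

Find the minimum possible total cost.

For any fixed open set, each retail store goes to its cheapest open site; total = fixed + service.
{C, E}: M1→C 3·5=15, M2→E 8·10=80, M3→E 8·10=80, M4→C 8·21=168, M5→C 3·22=66. Service 409; fixed 112; total 521.
{B, C}: M1→B 3·5=15, M2→B 10·10=100, M3→B 10·10=100, M4→C 8·21=168, M5→C 3·22=66. Service 449; fixed 81; total 530.
{C, D, E}: service 409 + fixed 150 = 559
{A, B, C, D, E, F}: M1→F 2·5=10, M2→E 8·10=80, M3→E 8·10=80, M4→C 8·21=168, M5→C 3·22=66. Service 404; fixed 358; total 762.
No other subset beats 521.

Minimum total cost: 521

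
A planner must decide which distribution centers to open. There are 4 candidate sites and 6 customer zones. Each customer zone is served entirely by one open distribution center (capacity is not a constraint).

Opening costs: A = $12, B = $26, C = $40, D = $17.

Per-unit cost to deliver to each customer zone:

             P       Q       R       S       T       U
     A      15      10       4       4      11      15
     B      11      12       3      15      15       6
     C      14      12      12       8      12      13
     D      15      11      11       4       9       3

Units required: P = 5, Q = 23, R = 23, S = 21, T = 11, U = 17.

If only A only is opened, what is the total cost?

Total cost: 869

Each customer zone is assigned to its cheapest site among the open ones.
{A}: P→A 15·5=75, Q→A 10·23=230, R→A 4·23=92, S→A 4·21=84, T→A 11·11=121, U→A 15·17=255. Service 857; fixed 12; total 869.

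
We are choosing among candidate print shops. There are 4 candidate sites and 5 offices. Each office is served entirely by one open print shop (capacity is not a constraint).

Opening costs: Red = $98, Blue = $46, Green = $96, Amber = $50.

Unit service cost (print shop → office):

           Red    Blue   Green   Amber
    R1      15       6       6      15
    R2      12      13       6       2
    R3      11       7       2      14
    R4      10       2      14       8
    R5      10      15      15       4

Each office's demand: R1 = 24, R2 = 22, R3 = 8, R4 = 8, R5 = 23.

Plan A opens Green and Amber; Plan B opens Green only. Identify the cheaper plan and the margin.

Plan A: {Green, Amber}: R1→Green 6·24=144, R2→Amber 2·22=44, R3→Green 2·8=16, R4→Amber 8·8=64, R5→Amber 4·23=92. Service 360; fixed 146; total 506.
Plan B: {Green}: R1→Green 6·24=144, R2→Green 6·22=132, R3→Green 2·8=16, R4→Green 14·8=112, R5→Green 15·23=345. Service 749; fixed 96; total 845.
Difference: |506 − 845| = 339.

Plan A is cheaper by 339.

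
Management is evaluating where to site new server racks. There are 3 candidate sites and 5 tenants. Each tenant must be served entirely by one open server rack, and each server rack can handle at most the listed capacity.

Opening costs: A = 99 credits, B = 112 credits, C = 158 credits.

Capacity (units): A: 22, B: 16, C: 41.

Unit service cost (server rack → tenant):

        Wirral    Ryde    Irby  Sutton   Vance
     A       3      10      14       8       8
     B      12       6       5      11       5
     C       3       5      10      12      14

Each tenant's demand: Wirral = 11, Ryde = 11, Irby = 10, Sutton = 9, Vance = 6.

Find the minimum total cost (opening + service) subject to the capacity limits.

Open {B, C}: Wirral→C 3·11=33, Ryde→C 5·11=55, Irby→B 5·10=50, Sutton→C 12·9=108, Vance→B 5·6=30.
Loads: B carries 16/16, C carries 31/41. Service 276; fixed 270; total 546.
Next best feasible plan costs 565.

Minimum total cost: 546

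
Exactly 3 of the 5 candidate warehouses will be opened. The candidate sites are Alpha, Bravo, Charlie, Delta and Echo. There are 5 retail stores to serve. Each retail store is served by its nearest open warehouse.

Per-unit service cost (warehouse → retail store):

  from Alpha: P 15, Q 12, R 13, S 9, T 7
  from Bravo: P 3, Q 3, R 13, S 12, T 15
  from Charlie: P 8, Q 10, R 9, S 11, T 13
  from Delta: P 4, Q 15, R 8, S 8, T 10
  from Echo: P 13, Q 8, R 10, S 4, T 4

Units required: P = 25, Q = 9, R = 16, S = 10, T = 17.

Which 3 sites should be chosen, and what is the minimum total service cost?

Choose Bravo, Delta and Echo; total service cost 338.

With exactly 3 open, each retail store uses its cheapest among the chosen.
{Bravo, Delta, Echo}: P→Bravo 3·25=75, Q→Bravo 3·9=27, R→Delta 8·16=128, S→Echo 4·10=40, T→Echo 4·17=68. Service cost 338.
{Bravo, Charlie, Echo}: service cost 354
{Alpha, Bravo, Echo}: service cost 370
Among all 10 size-3 choices, {Bravo, Delta, Echo} is lowest.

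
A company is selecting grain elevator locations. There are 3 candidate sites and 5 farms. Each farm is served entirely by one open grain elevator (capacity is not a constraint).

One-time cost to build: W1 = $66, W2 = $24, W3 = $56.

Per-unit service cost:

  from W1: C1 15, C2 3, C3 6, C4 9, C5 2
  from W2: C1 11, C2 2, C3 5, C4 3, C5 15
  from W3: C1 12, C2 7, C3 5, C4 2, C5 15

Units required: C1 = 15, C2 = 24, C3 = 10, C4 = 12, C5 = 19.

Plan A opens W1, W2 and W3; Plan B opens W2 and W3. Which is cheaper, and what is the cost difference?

Plan A: {W1, W2, W3}: C1→W2 11·15=165, C2→W2 2·24=48, C3→W2 5·10=50, C4→W3 2·12=24, C5→W1 2·19=38. Service 325; fixed 146; total 471.
Plan B: {W2, W3}: C1→W2 11·15=165, C2→W2 2·24=48, C3→W2 5·10=50, C4→W3 2·12=24, C5→W2 15·19=285. Service 572; fixed 80; total 652.
Difference: |471 − 652| = 181.

Plan A is cheaper by 181.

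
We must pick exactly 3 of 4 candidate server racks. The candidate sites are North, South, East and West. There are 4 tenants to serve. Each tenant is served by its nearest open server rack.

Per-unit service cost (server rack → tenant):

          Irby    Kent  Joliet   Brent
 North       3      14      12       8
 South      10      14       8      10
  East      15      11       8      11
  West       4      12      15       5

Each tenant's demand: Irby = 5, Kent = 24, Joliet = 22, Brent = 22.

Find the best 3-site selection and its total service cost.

With exactly 3 open, each tenant uses its cheapest among the chosen.
{North, East, West}: Irby→North 3·5=15, Kent→East 11·24=264, Joliet→East 8·22=176, Brent→West 5·22=110. Service cost 565.
{South, East, West}: service cost 570
{North, South, West}: service cost 589
Among all 4 size-3 choices, {North, East, West} is lowest.

Choose North, East and West; total service cost 565.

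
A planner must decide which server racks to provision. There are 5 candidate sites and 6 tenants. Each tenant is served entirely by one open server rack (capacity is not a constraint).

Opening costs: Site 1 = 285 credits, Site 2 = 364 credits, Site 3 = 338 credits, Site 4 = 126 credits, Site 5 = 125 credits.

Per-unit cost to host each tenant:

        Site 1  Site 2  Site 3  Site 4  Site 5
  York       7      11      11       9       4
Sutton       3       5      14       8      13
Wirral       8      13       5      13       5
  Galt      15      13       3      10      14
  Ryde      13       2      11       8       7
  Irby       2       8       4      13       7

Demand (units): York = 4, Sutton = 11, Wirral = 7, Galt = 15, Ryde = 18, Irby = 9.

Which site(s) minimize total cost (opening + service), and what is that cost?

For any fixed open set, each tenant goes to its cheapest open site; total = fixed + service.
{Site 5}: York→Site 5 4·4=16, Sutton→Site 5 13·11=143, Wirral→Site 5 5·7=35, Galt→Site 5 14·15=210, Ryde→Site 5 7·18=126, Irby→Site 5 7·9=63. Service 593; fixed 125; total 718.
{Site 4, Site 5}: service 478 + fixed 251 = 729
{Site 4}: service 626 + fixed 126 = 752
{Site 1, Site 2, Site 3, Site 4, Site 5}: service 183 + fixed 1238 = 1421
No other subset beats 718.

Open Site 5 only; minimum total cost 718.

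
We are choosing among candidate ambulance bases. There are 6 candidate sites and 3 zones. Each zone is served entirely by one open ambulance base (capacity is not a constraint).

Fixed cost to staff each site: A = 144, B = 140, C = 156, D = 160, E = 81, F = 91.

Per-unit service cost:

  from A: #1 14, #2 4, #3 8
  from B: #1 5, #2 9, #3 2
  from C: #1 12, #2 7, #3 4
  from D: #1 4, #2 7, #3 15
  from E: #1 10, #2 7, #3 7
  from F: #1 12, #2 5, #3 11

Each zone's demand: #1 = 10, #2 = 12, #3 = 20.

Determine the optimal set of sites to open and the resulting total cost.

For any fixed open set, each zone goes to its cheapest open site; total = fixed + service.
{B}: #1→B 5·10=50, #2→B 9·12=108, #3→B 2·20=40. Service 198; fixed 140; total 338.
{B, F}: service 150 + fixed 231 = 381
{B, E}: #1→B 5·10=50, #2→E 7·12=84, #3→B 2·20=40. Service 174; fixed 221; total 395.
{A, B, C, D, E, F}: #1→D 4·10=40, #2→A 4·12=48, #3→B 2·20=40. Service 128; fixed 772; total 900.
No other subset beats 338.

Open B only; minimum total cost 338.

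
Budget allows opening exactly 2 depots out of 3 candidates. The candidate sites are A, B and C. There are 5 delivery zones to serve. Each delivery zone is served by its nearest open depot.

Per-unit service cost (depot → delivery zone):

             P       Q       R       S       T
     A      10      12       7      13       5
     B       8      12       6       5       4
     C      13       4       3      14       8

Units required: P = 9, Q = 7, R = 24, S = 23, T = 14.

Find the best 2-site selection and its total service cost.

Choose B and C; total service cost 343.

With exactly 2 open, each delivery zone uses its cheapest among the chosen.
{B, C}: P→B 8·9=72, Q→C 4·7=28, R→C 3·24=72, S→B 5·23=115, T→B 4·14=56. Service cost 343.
{A, B}: service cost 471
{A, C}: service cost 559
Among all 3 size-2 choices, {B, C} is lowest.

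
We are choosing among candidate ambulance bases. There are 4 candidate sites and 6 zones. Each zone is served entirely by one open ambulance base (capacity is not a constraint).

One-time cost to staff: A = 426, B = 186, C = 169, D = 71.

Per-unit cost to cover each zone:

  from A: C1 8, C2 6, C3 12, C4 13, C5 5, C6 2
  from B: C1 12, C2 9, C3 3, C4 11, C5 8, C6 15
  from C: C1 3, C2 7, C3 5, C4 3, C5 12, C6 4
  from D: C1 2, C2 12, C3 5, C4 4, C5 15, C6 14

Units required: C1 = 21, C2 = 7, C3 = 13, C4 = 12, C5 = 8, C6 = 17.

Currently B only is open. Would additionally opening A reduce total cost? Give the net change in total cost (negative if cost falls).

Current service cost with {B}: 805.
Adding A: each zone re-picks its cheapest; new service cost 455, saving 350.
Extra fixed cost: 426. Net change = 426 − 350 = 76.
(Totals: 991 → 1067.)

No — net change +76 (cost rises by 76).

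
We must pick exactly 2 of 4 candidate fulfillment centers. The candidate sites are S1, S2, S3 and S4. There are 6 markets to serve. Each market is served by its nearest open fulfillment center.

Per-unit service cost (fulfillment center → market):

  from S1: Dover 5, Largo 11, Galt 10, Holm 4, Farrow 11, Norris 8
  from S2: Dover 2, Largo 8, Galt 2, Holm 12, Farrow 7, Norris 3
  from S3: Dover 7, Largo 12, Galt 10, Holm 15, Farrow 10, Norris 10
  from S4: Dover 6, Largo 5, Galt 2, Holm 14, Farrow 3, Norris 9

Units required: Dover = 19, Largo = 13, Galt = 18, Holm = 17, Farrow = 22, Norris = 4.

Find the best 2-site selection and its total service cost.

With exactly 2 open, each market uses its cheapest among the chosen.
{S1, S4}: Dover→S1 5·19=95, Largo→S4 5·13=65, Galt→S4 2·18=36, Holm→S1 4·17=68, Farrow→S4 3·22=66, Norris→S1 8·4=32. Service cost 362.
{S1, S2}: service cost 412
{S2, S4}: service cost 421
Among all 6 size-2 choices, {S1, S4} is lowest.

Choose S1 and S4; total service cost 362.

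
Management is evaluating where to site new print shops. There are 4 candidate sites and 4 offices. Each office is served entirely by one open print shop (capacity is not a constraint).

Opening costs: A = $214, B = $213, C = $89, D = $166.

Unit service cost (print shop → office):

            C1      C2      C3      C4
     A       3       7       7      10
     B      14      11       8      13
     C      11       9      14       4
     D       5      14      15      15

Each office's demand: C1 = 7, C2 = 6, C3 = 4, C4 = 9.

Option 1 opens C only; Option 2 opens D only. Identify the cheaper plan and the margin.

Option 1 is cheaper by 168.

Option 1: {C}: C1→C 11·7=77, C2→C 9·6=54, C3→C 14·4=56, C4→C 4·9=36. Service 223; fixed 89; total 312.
Option 2: {D}: C1→D 5·7=35, C2→D 14·6=84, C3→D 15·4=60, C4→D 15·9=135. Service 314; fixed 166; total 480.
Difference: |312 − 480| = 168.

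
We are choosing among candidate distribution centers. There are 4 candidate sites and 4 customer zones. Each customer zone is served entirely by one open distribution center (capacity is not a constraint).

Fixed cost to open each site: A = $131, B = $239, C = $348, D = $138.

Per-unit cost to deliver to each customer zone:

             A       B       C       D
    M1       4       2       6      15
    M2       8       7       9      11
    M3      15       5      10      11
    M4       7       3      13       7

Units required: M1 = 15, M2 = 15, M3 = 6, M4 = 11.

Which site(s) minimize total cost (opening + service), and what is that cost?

Open B only; minimum total cost 437.

For any fixed open set, each customer zone goes to its cheapest open site; total = fixed + service.
{B}: M1→B 2·15=30, M2→B 7·15=105, M3→B 5·6=30, M4→B 3·11=33. Service 198; fixed 239; total 437.
{A}: service 347 + fixed 131 = 478
{A, B}: service 198 + fixed 370 = 568
{A, B, C, D}: service 198 + fixed 856 = 1054
(All 15 nonempty subsets were checked; B only is lowest.)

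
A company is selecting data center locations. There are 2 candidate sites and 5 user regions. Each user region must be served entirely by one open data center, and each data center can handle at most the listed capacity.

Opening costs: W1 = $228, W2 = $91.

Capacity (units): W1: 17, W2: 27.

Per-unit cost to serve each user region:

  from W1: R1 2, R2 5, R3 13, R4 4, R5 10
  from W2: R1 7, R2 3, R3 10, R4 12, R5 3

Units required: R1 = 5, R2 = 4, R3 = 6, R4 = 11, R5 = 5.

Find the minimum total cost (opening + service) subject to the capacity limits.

Open {W1, W2}: R1→W1 2·5=10, R2→W2 3·4=12, R3→W2 10·6=60, R4→W1 4·11=44, R5→W2 3·5=15.
Loads: W1 carries 16/17, W2 carries 15/27. Service 141; fixed 319; total 460.
Next best feasible plan costs 485.

Minimum total cost: 460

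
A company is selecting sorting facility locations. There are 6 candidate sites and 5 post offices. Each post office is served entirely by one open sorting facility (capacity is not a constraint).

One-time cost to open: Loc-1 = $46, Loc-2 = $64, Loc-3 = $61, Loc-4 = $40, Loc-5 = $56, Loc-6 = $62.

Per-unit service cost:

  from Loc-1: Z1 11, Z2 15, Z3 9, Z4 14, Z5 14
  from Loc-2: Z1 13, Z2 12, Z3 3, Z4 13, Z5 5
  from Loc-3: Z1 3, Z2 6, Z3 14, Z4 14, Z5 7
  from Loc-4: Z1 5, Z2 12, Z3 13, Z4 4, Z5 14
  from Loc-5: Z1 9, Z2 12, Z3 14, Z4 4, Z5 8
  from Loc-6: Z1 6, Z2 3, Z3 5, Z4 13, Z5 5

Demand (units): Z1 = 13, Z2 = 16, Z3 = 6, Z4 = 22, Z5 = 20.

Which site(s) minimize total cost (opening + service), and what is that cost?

For any fixed open set, each post office goes to its cheapest open site; total = fixed + service.
{Loc-4, Loc-6}: Z1→Loc-4 5·13=65, Z2→Loc-6 3·16=48, Z3→Loc-6 5·6=30, Z4→Loc-4 4·22=88, Z5→Loc-6 5·20=100. Service 331; fixed 102; total 433.
{Loc-5, Loc-6}: service 344 + fixed 118 = 462
{Loc-3, Loc-4, Loc-6}: Z1→Loc-3 3·13=39, Z2→Loc-6 3·16=48, Z3→Loc-6 5·6=30, Z4→Loc-4 4·22=88, Z5→Loc-6 5·20=100. Service 305; fixed 163; total 468.
{Loc-1, Loc-2, Loc-3, Loc-4, Loc-5, Loc-6}: service 293 + fixed 329 = 622
No other subset beats 433.

Open Loc-4 and Loc-6; minimum total cost 433.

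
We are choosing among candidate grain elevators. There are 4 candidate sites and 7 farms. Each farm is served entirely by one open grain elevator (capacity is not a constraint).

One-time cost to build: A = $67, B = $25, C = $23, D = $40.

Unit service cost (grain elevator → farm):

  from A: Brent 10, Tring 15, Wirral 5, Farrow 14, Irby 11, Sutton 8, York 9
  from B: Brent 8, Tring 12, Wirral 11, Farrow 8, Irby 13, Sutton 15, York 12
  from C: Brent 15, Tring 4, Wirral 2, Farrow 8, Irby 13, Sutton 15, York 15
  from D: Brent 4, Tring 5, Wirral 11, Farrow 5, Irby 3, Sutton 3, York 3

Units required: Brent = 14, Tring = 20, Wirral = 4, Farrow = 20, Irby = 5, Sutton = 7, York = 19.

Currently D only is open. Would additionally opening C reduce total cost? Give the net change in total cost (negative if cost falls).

Current service cost with {D}: 393.
Adding C: each farm re-picks its cheapest; new service cost 337, saving 56.
Extra fixed cost: 23. Net change = 23 − 56 = -33.
(Totals: 433 → 400.)

Yes — net change −33 (cost falls by 33).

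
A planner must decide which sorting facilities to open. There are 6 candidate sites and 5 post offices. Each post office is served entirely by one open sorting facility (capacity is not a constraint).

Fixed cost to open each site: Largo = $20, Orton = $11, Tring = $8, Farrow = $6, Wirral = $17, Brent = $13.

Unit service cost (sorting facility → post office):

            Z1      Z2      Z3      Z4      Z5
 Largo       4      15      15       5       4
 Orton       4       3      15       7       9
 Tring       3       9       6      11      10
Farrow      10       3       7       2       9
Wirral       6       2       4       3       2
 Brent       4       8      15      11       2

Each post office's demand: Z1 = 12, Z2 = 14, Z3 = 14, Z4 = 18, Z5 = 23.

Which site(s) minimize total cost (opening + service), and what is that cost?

Open Tring, Farrow and Wirral; minimum total cost 233.

For any fixed open set, each post office goes to its cheapest open site; total = fixed + service.
{Tring, Farrow, Wirral}: Z1→Tring 3·12=36, Z2→Wirral 2·14=28, Z3→Wirral 4·14=56, Z4→Farrow 2·18=36, Z5→Wirral 2·23=46. Service 202; fixed 31; total 233.
{Orton, Tring, Farrow, Wirral}: service 202 + fixed 42 = 244
{Tring, Wirral}: service 220 + fixed 25 = 245
{Largo, Orton, Tring, Farrow, Wirral, Brent}: service 202 + fixed 75 = 277
No other subset beats 233.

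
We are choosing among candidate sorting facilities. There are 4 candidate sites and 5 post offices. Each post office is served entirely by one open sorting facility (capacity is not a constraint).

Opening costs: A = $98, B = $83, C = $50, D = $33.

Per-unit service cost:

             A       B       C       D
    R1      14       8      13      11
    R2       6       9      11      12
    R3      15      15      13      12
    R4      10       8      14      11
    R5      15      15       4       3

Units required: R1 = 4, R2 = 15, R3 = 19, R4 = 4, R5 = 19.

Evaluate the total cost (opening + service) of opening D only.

Each post office is assigned to its cheapest site among the open ones.
{D}: R1→D 11·4=44, R2→D 12·15=180, R3→D 12·19=228, R4→D 11·4=44, R5→D 3·19=57. Service 553; fixed 33; total 586.

Total cost: 586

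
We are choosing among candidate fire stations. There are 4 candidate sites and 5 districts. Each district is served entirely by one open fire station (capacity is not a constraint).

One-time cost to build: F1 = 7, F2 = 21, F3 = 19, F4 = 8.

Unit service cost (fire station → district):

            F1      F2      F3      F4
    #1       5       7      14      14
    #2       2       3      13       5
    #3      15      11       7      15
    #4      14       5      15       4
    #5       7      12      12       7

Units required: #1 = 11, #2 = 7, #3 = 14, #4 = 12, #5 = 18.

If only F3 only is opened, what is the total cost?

Each district is assigned to its cheapest site among the open ones.
{F3}: #1→F3 14·11=154, #2→F3 13·7=91, #3→F3 7·14=98, #4→F3 15·12=180, #5→F3 12·18=216. Service 739; fixed 19; total 758.

Total cost: 758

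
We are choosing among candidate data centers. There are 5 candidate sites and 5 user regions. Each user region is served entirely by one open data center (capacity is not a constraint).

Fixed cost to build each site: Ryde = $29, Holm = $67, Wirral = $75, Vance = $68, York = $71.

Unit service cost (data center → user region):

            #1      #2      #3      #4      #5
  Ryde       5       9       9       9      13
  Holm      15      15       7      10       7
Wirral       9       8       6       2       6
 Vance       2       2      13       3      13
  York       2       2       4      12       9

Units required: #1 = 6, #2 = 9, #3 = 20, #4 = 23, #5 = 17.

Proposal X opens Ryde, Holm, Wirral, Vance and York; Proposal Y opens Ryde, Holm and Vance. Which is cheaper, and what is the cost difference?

Proposal Y is cheaper by 46.

Proposal X: {Ryde, Holm, Wirral, Vance, York}: #1→Vance 2·6=12, #2→Vance 2·9=18, #3→York 4·20=80, #4→Wirral 2·23=46, #5→Wirral 6·17=102. Service 258; fixed 310; total 568.
Proposal Y: {Ryde, Holm, Vance}: #1→Vance 2·6=12, #2→Vance 2·9=18, #3→Holm 7·20=140, #4→Vance 3·23=69, #5→Holm 7·17=119. Service 358; fixed 164; total 522.
Difference: |568 − 522| = 46.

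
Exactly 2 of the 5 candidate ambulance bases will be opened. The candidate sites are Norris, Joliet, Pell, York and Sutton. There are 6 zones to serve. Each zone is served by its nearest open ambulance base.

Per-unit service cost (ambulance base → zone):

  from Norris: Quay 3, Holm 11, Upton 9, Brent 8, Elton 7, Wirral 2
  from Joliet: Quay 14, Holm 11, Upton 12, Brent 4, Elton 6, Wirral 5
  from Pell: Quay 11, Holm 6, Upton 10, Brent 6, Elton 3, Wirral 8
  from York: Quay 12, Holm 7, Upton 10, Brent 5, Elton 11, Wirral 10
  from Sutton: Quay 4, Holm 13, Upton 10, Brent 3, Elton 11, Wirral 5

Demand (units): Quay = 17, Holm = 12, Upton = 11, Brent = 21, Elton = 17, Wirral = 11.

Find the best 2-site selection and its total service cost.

Choose Pell and Sutton; total service cost 419.

With exactly 2 open, each zone uses its cheapest among the chosen.
{Pell, Sutton}: Quay→Sutton 4·17=68, Holm→Pell 6·12=72, Upton→Pell 10·11=110, Brent→Sutton 3·21=63, Elton→Pell 3·17=51, Wirral→Sutton 5·11=55. Service cost 419.
{Norris, Pell}: service cost 421
{Norris, York}: service cost 480
Among all 10 size-2 choices, {Pell, Sutton} is lowest.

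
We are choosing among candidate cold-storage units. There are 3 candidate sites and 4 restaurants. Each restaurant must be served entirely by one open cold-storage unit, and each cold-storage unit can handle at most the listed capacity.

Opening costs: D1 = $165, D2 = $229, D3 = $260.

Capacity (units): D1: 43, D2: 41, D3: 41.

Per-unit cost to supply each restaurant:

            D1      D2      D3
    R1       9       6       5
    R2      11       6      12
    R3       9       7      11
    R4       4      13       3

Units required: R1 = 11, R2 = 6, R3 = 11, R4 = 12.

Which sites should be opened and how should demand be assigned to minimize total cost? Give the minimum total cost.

Open {D1}: R1→D1 9·11=99, R2→D1 11·6=66, R3→D1 9·11=99, R4→D1 4·12=48.
Loads: D1 carries 40/43. Service 312; fixed 165; total 477.
Next best feasible plan costs 544.

Minimum total cost: 477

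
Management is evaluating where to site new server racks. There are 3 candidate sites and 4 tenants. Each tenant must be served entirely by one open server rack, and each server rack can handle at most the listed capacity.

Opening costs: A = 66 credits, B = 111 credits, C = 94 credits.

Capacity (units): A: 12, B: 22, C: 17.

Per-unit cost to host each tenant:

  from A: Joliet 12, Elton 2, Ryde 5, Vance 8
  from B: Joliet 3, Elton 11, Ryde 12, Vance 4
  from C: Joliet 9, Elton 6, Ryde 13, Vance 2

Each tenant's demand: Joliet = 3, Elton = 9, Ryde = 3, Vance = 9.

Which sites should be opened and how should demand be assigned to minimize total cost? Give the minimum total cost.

Minimum total cost: 238

Open {A, C}: Joliet→C 9·3=27, Elton→A 2·9=18, Ryde→A 5·3=15, Vance→C 2·9=18.
Loads: A carries 12/12, C carries 12/17. Service 78; fixed 160; total 238.
Next best feasible plan costs 255.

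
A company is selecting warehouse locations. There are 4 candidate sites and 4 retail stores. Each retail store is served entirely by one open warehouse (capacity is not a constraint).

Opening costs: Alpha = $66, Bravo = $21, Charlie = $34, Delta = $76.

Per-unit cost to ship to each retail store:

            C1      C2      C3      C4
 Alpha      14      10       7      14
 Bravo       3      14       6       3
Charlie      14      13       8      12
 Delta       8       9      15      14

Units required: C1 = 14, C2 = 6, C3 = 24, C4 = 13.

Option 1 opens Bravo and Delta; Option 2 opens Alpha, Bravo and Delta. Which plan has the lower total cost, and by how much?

Option 1 is cheaper by 66.

Option 1: {Bravo, Delta}: C1→Bravo 3·14=42, C2→Delta 9·6=54, C3→Bravo 6·24=144, C4→Bravo 3·13=39. Service 279; fixed 97; total 376.
Option 2: {Alpha, Bravo, Delta}: C1→Bravo 3·14=42, C2→Delta 9·6=54, C3→Bravo 6·24=144, C4→Bravo 3·13=39. Service 279; fixed 163; total 442.
Difference: |376 − 442| = 66.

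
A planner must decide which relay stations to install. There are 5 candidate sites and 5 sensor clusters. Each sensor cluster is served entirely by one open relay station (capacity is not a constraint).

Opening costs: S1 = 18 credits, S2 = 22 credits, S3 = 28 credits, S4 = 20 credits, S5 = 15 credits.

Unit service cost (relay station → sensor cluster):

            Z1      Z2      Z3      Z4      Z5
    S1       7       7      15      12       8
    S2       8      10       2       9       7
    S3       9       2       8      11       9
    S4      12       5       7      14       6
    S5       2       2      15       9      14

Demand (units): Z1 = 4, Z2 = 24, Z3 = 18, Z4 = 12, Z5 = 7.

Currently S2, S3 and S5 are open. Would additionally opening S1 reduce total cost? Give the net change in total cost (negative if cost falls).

No — net change +18 (cost rises by 18).

Current service cost with {S2, S3, S5}: 249.
Adding S1: each sensor cluster re-picks its cheapest; new service cost 249, saving 0.
Extra fixed cost: 18. Net change = 18 − 0 = 18.
(Totals: 314 → 332.)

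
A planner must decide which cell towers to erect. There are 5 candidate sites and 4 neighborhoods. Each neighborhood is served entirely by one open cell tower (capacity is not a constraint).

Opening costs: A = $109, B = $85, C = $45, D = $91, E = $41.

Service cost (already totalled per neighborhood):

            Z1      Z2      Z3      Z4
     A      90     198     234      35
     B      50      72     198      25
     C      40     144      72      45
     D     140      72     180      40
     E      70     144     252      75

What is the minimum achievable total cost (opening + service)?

For any fixed open set, each neighborhood goes to its cheapest open site; total = fixed + service.
{B, C}: Z1→C 40, Z2→B 72, Z3→C 72, Z4→B 25. Service 209; fixed 130; total 339.
{C}: Z1→C 40, Z2→C 144, Z3→C 72, Z4→C 45. Service 301; fixed 45; total 346.
{C, D}: Z1→C 40, Z2→D 72, Z3→C 72, Z4→D 40. Service 224; fixed 136; total 360.
{A, B, C, D, E}: service 209 + fixed 371 = 580
No other subset beats 339.

Minimum total cost: 339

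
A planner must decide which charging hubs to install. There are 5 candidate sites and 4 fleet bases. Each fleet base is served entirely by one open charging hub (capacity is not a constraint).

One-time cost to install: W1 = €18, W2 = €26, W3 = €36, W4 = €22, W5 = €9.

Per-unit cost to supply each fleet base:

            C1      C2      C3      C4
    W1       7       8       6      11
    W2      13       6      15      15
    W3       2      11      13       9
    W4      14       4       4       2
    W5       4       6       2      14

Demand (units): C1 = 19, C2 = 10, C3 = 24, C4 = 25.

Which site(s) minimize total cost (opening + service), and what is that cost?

For any fixed open set, each fleet base goes to its cheapest open site; total = fixed + service.
{W3, W4, W5}: C1→W3 2·19=38, C2→W4 4·10=40, C3→W5 2·24=48, C4→W4 2·25=50. Service 176; fixed 67; total 243.
{W4, W5}: C1→W5 4·19=76, C2→W4 4·10=40, C3→W5 2·24=48, C4→W4 2·25=50. Service 214; fixed 31; total 245.
{W1, W3, W4, W5}: service 176 + fixed 85 = 261
{W1, W2, W3, W4, W5}: C1→W3 2·19=38, C2→W4 4·10=40, C3→W5 2·24=48, C4→W4 2·25=50. Service 176; fixed 111; total 287.
No other subset beats 243.

Open W3, W4 and W5; minimum total cost 243.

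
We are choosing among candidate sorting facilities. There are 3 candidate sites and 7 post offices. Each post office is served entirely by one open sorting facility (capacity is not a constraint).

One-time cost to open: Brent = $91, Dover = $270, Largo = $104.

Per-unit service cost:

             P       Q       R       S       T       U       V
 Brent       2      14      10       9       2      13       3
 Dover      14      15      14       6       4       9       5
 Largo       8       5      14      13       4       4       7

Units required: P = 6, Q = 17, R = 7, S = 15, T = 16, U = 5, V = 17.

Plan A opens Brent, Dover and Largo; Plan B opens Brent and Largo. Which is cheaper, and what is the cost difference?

Plan A: {Brent, Dover, Largo}: P→Brent 2·6=12, Q→Largo 5·17=85, R→Brent 10·7=70, S→Dover 6·15=90, T→Brent 2·16=32, U→Largo 4·5=20, V→Brent 3·17=51. Service 360; fixed 465; total 825.
Plan B: {Brent, Largo}: P→Brent 2·6=12, Q→Largo 5·17=85, R→Brent 10·7=70, S→Brent 9·15=135, T→Brent 2·16=32, U→Largo 4·5=20, V→Brent 3·17=51. Service 405; fixed 195; total 600.
Difference: |825 − 600| = 225.

Plan B is cheaper by 225.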